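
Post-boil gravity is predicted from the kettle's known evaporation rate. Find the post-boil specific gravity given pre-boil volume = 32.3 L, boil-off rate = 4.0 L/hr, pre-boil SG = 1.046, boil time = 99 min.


V_post = V_pre − rate·(t/60);  SG_post = 1 + (SG_pre−1)·V_pre/V_post
V_post = 32.3 − 4.0·(99/60) = 25.7000
SG_post = 1 + (1.046 − 1)·32.3/25.7000

1.0578


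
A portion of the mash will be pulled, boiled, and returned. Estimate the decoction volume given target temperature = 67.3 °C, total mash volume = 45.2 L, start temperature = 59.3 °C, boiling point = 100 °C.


V_dec = V_total·(T_target − T_start)/(T_boil − T_start)
V_dec = 45.2·(67.3 − 59.3)/(100 − 59.3)

8.8845 L


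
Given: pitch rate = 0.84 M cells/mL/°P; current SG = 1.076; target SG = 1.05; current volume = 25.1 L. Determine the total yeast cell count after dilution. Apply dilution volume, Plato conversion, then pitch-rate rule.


V_w = V·((SG_c−1)/(SG_t−1)−1);  °P = 259 − 259/SG_t;  cells = rate·(V+V_w)·°P
V_w = 25.1·((1.076−1)/(1.05−1)−1) = 13.0520
V_final = 25.1 + 13.0520 = 38.1520
°P = 259 − 259/1.05 = 12.3333
cells = 0.84·38.1520·12.3333

395.2547 billion cells


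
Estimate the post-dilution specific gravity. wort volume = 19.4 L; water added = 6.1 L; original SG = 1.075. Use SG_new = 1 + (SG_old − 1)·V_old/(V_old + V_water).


pts = (1.075 − 1)·1000·19.4/(19.4 + 6.1) = 57.0588
SG_new = 1 + 57.0588/1000

1.0571


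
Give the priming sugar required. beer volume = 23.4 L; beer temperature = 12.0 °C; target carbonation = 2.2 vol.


residual = 14.695·(0.01821 + 0.09011·e^(−0.04·T));  sugar = (target − residual)·4.0·V
residual = 14.695·(0.01821 + 0.09011·e^(−0.04·12.0)) = 1.0870
sugar = (2.2 − 1.0870)·4.0·23.4

104.1798 g


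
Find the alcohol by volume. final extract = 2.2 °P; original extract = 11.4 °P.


SG = 259/(259 − P);  ABV = (OG − FG)·131.25
OG = 259/(259 − 11.4) = 1.0460
FG = 259/(259 − 2.2) = 1.0086
ABV = (1.0460 − 1.0086)·131.25

4.9186 % ABV


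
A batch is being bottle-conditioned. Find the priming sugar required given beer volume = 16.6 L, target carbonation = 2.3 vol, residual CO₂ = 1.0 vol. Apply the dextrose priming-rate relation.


sugar = (target − residual)·4.0·V
sugar = (2.3 − 1.0)·4.0·16.6

86.3200 g


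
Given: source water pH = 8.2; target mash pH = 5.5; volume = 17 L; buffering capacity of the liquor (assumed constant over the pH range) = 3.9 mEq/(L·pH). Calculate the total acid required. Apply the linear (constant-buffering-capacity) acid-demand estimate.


acid = buffering capacity · (pH_source − pH_target) · V
acid = 3.9 · (8.2 − 5.5) · 17

179.0100 mEq


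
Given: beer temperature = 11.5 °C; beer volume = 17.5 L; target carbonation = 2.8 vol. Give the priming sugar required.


residual = 14.695·(0.01821 + 0.09011·e^(−0.04·T));  sugar = (target − residual)·4.0·V
residual = 14.695·(0.01821 + 0.09011·e^(−0.04·11.5)) = 1.1035
sugar = (2.8 − 1.1035)·4.0·17.5

118.7536 g


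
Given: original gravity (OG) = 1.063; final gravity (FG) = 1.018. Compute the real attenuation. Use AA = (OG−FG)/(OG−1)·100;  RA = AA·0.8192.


AA = (1.063 − 1.018)/(1.063 − 1)·100 = 71.4286
RA = 71.4286·0.8192

58.5143 %


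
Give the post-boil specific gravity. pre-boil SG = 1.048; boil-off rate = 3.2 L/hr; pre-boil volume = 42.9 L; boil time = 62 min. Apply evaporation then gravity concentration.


V_post = V_pre − rate·(t/60);  SG_post = 1 + (SG_pre−1)·V_pre/V_post
V_post = 42.9 − 3.2·(62/60) = 39.5933
SG_post = 1 + (1.048 − 1)·42.9/39.5933

1.0520


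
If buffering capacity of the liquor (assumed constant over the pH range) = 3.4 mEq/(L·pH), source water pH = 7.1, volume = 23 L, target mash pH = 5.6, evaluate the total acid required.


acid = buffering capacity · (pH_source − pH_target) · V
acid = 3.4 · (7.1 − 5.6) · 23

117.3000 mEq


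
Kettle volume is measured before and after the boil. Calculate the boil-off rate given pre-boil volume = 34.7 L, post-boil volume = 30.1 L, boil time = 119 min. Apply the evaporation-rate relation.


rate = (V_pre − V_post) / (t_min/60)
rate = (34.7 − 30.1) / (119/60)

2.3193 L/hr


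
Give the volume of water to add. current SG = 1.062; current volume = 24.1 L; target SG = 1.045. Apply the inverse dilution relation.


V_water = V·((SG_curr − 1)/(SG_target − 1) − 1)
V_water = 24.1·((1.062 − 1)/(1.045 − 1) − 1)

9.1044 L


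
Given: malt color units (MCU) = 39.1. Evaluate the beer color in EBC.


SRM = 1.4922·MCU^0.6859;  EBC = SRM·1.97
SRM = 1.4922·39.1^0.6859 = 18.4460
EBC = 18.4460·1.97

36.3385 EBC


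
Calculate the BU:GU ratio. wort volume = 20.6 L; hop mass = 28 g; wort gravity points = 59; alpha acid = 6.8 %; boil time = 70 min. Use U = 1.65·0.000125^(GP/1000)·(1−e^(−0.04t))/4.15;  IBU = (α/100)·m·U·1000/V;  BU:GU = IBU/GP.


U = 1.65·0.000125^(59/1000)·(1−e^(−0.04·70))/4.15 = 0.2197
IBU = (6.8/100)·28·0.2197·1000/20.6 = 20.3098
BU:GU = 20.3098/59

0.3442


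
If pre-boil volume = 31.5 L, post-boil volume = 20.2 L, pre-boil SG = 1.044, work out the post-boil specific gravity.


SG_post = 1 + (SG_pre − 1)·V_pre/V_post
pts_pre = (1.044 − 1)·1000 = 44.0000
pts_post = 44.0000·31.5/20.2 = 68.6139
SG_post = 1 + 68.6139/1000

1.0686


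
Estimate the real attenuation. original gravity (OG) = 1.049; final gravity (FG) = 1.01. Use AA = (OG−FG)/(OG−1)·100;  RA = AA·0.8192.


AA = (1.049 − 1.01)/(1.049 − 1)·100 = 79.5918
RA = 79.5918·0.8192

65.2016 %


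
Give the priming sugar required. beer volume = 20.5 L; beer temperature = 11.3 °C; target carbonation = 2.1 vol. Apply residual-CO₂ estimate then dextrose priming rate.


residual = 14.695·(0.01821 + 0.09011·e^(−0.04·T));  sugar = (target − residual)·4.0·V
residual = 14.695·(0.01821 + 0.09011·e^(−0.04·11.3)) = 1.1102
sugar = (2.1 − 1.1102)·4.0·20.5

81.1607 g


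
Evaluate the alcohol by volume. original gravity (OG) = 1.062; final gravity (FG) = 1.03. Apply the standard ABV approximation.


ABV = (OG − FG) · 131.25
ABV = (1.062 − 1.03) · 131.25

4.2000 % ABV


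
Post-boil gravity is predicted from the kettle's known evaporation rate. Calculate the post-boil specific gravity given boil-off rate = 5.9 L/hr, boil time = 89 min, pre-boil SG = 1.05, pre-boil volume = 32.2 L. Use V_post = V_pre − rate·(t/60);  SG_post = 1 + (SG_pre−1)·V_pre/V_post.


V_post = 32.2 − 5.9·(89/60) = 23.4483
SG_post = 1 + (1.05 − 1)·32.2/23.4483

1.0687


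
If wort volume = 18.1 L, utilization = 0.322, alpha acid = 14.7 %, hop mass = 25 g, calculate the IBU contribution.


IBU = (α/100)·mass·U·1000 / V
IBU = (14.7/100)·25·0.322·1000 / 18.1

65.3785 IBU


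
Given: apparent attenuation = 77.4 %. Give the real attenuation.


RA = AA · 0.8192
RA = 77.4 · 0.8192

63.4061 %


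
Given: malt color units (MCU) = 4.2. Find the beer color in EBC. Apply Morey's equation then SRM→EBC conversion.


SRM = 1.4922·MCU^0.6859;  EBC = SRM·1.97
SRM = 1.4922·4.2^0.6859 = 3.9931
EBC = 3.9931·1.97

7.8665 EBC


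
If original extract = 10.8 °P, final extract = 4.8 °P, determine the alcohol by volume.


SG = 259/(259 − P);  ABV = (OG − FG)·131.25
OG = 259/(259 − 10.8) = 1.0435
FG = 259/(259 − 4.8) = 1.0189
ABV = (1.0435 − 1.0189)·131.25

3.2328 % ABV


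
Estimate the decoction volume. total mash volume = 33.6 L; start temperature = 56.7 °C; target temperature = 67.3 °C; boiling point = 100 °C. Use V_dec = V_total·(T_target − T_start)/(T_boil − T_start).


V_dec = 33.6·(67.3 − 56.7)/(100 − 56.7)

8.2254 L


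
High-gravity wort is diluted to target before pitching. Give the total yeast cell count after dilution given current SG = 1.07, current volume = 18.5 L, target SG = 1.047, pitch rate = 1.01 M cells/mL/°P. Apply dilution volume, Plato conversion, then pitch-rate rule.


V_w = V·((SG_c−1)/(SG_t−1)−1);  °P = 259 − 259/SG_t;  cells = rate·(V+V_w)·°P
V_w = 18.5·((1.07−1)/(1.047−1)−1) = 9.0532
V_final = 18.5 + 9.0532 = 27.5532
°P = 259 − 259/1.047 = 11.6266
cells = 1.01·27.5532·11.6266

323.5521 billion cells


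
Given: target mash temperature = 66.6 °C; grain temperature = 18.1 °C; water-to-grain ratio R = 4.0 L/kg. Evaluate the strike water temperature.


T_strike = (0.41/R)·(T_mash − T_grain) + T_mash
T_strike = (0.41/4.0)·(66.6 − 18.1) + 66.6

71.5712 °C


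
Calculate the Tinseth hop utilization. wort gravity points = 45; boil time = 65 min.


U = 1.65·0.000125^(GP/1000) · (1 − e^(−0.04·t))/4.15
bigness = 1.65·0.000125^(45/1000) = 1.1011
boil_factor = (1 − e^(−0.04·65))/4.15 = 0.2231
U = 1.1011 · 0.2231

0.2456


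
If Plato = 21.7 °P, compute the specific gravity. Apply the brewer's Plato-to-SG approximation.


SG = 259/(259 − P)
SG = 259/(259 − 21.7)

1.0914


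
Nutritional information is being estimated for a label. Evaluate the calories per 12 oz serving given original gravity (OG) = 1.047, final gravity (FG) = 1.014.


ABW = (OG−FG)·131.25·0.79/FG;  °P = 259 − 259/SG (for OG→OE and FG→AE);  RE = 0.1808·OE + 0.8192·AE;  Cal = (6.9·ABW + 4·(RE−0.1))·FG·3.55
ABW = (1.047 − 1.014)·131.25·0.79/1.014 = 3.3744
OE = 259 − 259/1.047 = 11.6266 °P
AE = 259 − 259/1.014 = 3.5759 °P
RE = 0.1808·11.6266 + 0.8192·3.5759 = 5.0315 °P
Cal = (6.9·3.3744 + 4·(5.0315−0.1))·1.014·3.55

154.8217 kcal


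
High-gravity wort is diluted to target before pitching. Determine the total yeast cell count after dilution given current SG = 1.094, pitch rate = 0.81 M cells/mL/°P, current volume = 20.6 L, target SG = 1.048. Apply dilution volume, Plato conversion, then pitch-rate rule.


V_w = V·((SG_c−1)/(SG_t−1)−1);  °P = 259 − 259/SG_t;  cells = rate·(V+V_w)·°P
V_w = 20.6·((1.094−1)/(1.048−1)−1) = 19.7417
V_final = 20.6 + 19.7417 = 40.3417
°P = 259 − 259/1.048 = 11.8626
cells = 0.81·40.3417·11.8626

387.6311 billion cells


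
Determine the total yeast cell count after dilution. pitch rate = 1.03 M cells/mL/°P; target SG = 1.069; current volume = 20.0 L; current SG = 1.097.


V_w = V·((SG_c−1)/(SG_t−1)−1);  °P = 259 − 259/SG_t;  cells = rate·(V+V_w)·°P
V_w = 20.0·((1.097−1)/(1.069−1)−1) = 8.1159
V_final = 20.0 + 8.1159 = 28.1159
°P = 259 − 259/1.069 = 16.7175
cells = 1.03·28.1159·16.7175

484.1289 billion cells


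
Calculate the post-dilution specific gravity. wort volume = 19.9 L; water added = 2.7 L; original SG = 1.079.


SG_new = 1 + (SG_old − 1)·V_old/(V_old + V_water)
pts = (1.079 − 1)·1000·19.9/(19.9 + 2.7) = 69.5619
SG_new = 1 + 69.5619/1000

1.0696


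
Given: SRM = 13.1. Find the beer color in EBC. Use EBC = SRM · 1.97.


EBC = 13.1 · 1.97

25.8070 EBC


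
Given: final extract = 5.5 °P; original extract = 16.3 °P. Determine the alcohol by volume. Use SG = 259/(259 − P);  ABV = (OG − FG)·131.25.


OG = 259/(259 − 16.3) = 1.0672
FG = 259/(259 − 5.5) = 1.0217
ABV = (1.0672 − 1.0217)·131.25

5.9673 % ABV


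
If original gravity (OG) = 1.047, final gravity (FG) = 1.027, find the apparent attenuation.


AA = (OG − FG)/(OG − 1) · 100
AA = (1.047 − 1.027)/(1.047 − 1) · 100

42.5532 %


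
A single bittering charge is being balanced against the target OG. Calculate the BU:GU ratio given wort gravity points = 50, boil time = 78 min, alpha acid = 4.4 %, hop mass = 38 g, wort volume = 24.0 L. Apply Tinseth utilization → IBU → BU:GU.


U = 1.65·0.000125^(GP/1000)·(1−e^(−0.04t))/4.15;  IBU = (α/100)·m·U·1000/V;  BU:GU = IBU/GP
U = 1.65·0.000125^(50/1000)·(1−e^(−0.04·78))/4.15 = 0.2425
IBU = (4.4/100)·38·0.2425·1000/24.0 = 16.8925
BU:GU = 16.8925/50

0.3378


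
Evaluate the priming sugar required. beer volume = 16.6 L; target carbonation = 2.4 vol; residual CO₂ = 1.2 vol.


sugar = (target − residual)·4.0·V
sugar = (2.4 − 1.2)·4.0·16.6

79.6800 g


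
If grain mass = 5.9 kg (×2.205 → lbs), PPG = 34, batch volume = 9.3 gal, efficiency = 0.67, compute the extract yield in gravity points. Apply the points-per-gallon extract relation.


points = lbs × PPG × eff / vol
lbs = 5.9 × 2.205 = 13.0095
points = 13.0095 × 34 × 0.67 / 9.3

31.8663 points


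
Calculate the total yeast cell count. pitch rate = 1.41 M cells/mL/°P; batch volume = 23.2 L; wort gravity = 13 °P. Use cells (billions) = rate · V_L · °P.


cells = 1.41 · 23.2 · 13

425.2560 billion cells


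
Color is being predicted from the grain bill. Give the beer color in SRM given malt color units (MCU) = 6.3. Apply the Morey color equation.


SRM = 1.4922 · MCU^0.6859
SRM = 1.4922 · 6.3^0.6859

5.2734 SRM


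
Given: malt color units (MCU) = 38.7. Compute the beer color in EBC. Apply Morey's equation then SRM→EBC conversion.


SRM = 1.4922·MCU^0.6859;  EBC = SRM·1.97
SRM = 1.4922·38.7^0.6859 = 18.3163
EBC = 18.3163·1.97

36.0831 EBC


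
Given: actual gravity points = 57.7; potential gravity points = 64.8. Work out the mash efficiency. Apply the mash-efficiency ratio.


efficiency = actual / potential × 100
efficiency = 57.7 / 64.8 × 100

89.0432 %


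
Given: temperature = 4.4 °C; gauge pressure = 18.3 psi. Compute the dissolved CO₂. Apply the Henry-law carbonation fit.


vols = (P + 14.695)·(0.01821 + 0.09011·e^(−0.04·T))
vols = (18.3 + 14.695)·(0.01821 + 0.09011·e^(−0.04·4.4))

3.0942 volumes


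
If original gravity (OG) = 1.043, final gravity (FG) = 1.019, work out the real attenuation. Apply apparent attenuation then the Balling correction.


AA = (OG−FG)/(OG−1)·100;  RA = AA·0.8192
AA = (1.043 − 1.019)/(1.043 − 1)·100 = 55.8140
RA = 55.8140·0.8192

45.7228 %


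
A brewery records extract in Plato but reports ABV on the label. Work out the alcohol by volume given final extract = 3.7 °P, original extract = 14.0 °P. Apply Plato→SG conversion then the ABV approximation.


SG = 259/(259 − P);  ABV = (OG − FG)·131.25
OG = 259/(259 − 14.0) = 1.0571
FG = 259/(259 − 3.7) = 1.0145
ABV = (1.0571 − 1.0145)·131.25

5.5978 % ABV


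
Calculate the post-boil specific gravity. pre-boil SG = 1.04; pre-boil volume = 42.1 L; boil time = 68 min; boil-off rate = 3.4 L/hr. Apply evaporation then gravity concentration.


V_post = V_pre − rate·(t/60);  SG_post = 1 + (SG_pre−1)·V_pre/V_post
V_post = 42.1 − 3.4·(68/60) = 38.2467
SG_post = 1 + (1.04 − 1)·42.1/38.2467

1.0440


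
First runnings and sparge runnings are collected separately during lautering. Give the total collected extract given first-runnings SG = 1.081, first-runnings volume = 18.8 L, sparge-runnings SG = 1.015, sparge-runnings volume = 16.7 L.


total = Σ (SG_i − 1)·1000·V_i
first = (1.081 − 1)·1000·18.8 = 1522.8000
sparge = (1.015 − 1)·1000·16.7 = 250.5000
total = 1522.8000 + 250.5000

1773.3000 gravity·L


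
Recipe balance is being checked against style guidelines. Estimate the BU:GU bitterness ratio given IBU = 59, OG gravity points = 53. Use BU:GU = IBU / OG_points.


BU:GU = 59 / 53

1.1132


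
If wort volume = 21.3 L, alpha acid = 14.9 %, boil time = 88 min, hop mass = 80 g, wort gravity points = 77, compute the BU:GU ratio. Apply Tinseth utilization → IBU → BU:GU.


U = 1.65·0.000125^(GP/1000)·(1−e^(−0.04t))/4.15;  IBU = (α/100)·m·U·1000/V;  BU:GU = IBU/GP
U = 1.65·0.000125^(77/1000)·(1−e^(−0.04·88))/4.15 = 0.1931
IBU = (14.9/100)·80·0.1931·1000/21.3 = 108.0801
BU:GU = 108.0801/77

1.4036


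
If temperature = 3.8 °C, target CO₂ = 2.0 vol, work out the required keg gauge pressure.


psi = vols/(0.01821 + 0.09011·e^(−0.04·T)) − 14.695
psi = 2.0/(0.01821 + 0.09011·e^(−0.04·3.8)) − 14.695

6.2226 psi


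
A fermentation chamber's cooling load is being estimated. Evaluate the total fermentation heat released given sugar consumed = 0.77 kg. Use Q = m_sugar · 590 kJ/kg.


Q = 0.77 · 590

454.3000 kJ


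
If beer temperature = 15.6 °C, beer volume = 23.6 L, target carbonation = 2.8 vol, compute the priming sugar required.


residual = 14.695·(0.01821 + 0.09011·e^(−0.04·T));  sugar = (target − residual)·4.0·V
residual = 14.695·(0.01821 + 0.09011·e^(−0.04·15.6)) = 0.9771
sugar = (2.8 − 0.9771)·4.0·23.6

172.0836 g


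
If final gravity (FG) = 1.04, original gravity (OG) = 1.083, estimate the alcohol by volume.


ABV = (OG − FG) · 131.25
ABV = (1.083 − 1.04) · 131.25

5.6437 % ABV


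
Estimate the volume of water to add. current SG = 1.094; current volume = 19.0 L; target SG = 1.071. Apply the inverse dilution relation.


V_water = V·((SG_curr − 1)/(SG_target − 1) − 1)
V_water = 19.0·((1.094 − 1)/(1.071 − 1) − 1)

6.1549 L


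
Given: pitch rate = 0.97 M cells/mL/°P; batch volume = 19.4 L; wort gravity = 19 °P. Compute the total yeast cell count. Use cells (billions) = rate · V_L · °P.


cells = 0.97 · 19.4 · 19

357.5420 billion cells


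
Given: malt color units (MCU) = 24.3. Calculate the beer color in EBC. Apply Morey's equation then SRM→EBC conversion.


SRM = 1.4922·MCU^0.6859;  EBC = SRM·1.97
SRM = 1.4922·24.3^0.6859 = 13.3111
EBC = 13.3111·1.97

26.2229 EBC


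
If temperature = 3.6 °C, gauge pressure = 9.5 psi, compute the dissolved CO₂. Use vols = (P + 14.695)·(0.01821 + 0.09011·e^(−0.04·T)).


vols = (9.5 + 14.695)·(0.01821 + 0.09011·e^(−0.04·3.6))

2.3284 volumes


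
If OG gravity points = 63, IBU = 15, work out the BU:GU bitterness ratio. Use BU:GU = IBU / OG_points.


BU:GU = 15 / 63

0.2381


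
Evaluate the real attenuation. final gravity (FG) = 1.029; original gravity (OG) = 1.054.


AA = (OG−FG)/(OG−1)·100;  RA = AA·0.8192
AA = (1.054 − 1.029)/(1.054 − 1)·100 = 46.2963
RA = 46.2963·0.8192

37.9259 %


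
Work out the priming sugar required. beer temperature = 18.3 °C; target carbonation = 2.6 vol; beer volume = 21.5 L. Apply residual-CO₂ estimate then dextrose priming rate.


residual = 14.695·(0.01821 + 0.09011·e^(−0.04·T));  sugar = (target − residual)·4.0·V
residual = 14.695·(0.01821 + 0.09011·e^(−0.04·18.3)) = 0.9044
sugar = (2.6 − 0.9044)·4.0·21.5

145.8174 g


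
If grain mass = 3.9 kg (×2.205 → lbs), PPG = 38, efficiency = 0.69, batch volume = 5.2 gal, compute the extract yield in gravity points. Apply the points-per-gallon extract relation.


points = lbs × PPG × eff / vol
lbs = 3.9 × 2.205 = 8.5995
points = 8.5995 × 38 × 0.69 / 5.2

43.3613 points


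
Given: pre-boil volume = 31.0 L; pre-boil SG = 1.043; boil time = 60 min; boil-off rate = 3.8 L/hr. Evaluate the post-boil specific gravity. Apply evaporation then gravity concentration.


V_post = V_pre − rate·(t/60);  SG_post = 1 + (SG_pre−1)·V_pre/V_post
V_post = 31.0 − 3.8·(60/60) = 27.2000
SG_post = 1 + (1.043 − 1)·31.0/27.2000

1.0490


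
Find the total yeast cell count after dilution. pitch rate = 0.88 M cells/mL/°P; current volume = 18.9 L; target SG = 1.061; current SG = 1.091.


V_w = V·((SG_c−1)/(SG_t−1)−1);  °P = 259 − 259/SG_t;  cells = rate·(V+V_w)·°P
V_w = 18.9·((1.091−1)/(1.061−1)−1) = 9.2951
V_final = 18.9 + 9.2951 = 28.1951
°P = 259 − 259/1.061 = 14.8907
cells = 0.88·28.1951·14.8907

369.4624 billion cells


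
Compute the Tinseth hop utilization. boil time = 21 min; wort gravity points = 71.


U = 1.65·0.000125^(GP/1000) · (1 − e^(−0.04·t))/4.15
bigness = 1.65·0.000125^(71/1000) = 0.8717
boil_factor = (1 − e^(−0.04·21))/4.15 = 0.1369
U = 0.8717 · 0.1369

0.1194


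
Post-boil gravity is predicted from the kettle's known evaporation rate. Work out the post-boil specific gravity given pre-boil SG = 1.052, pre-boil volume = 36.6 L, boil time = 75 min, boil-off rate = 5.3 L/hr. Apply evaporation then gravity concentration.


V_post = V_pre − rate·(t/60);  SG_post = 1 + (SG_pre−1)·V_pre/V_post
V_post = 36.6 − 5.3·(75/60) = 29.9750
SG_post = 1 + (1.052 − 1)·36.6/29.9750

1.0635


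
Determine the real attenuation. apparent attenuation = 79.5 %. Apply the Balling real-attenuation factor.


RA = AA · 0.8192
RA = 79.5 · 0.8192

65.1264 %


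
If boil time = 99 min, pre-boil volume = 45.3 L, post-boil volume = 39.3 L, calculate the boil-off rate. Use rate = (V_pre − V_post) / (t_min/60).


rate = (45.3 − 39.3) / (99/60)

3.6364 L/hr


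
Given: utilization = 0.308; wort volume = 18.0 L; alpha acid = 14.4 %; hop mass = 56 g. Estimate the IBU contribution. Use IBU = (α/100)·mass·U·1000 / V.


IBU = (14.4/100)·56·0.308·1000 / 18.0

137.9840 IBU


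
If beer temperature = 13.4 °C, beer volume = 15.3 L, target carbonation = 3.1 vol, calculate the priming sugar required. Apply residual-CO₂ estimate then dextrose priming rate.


residual = 14.695·(0.01821 + 0.09011·e^(−0.04·T));  sugar = (target − residual)·4.0·V
residual = 14.695·(0.01821 + 0.09011·e^(−0.04·13.4)) = 1.0423
sugar = (3.1 − 1.0423)·4.0·15.3

125.9285 g


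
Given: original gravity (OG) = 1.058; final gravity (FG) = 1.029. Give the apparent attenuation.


AA = (OG − FG)/(OG − 1) · 100
AA = (1.058 − 1.029)/(1.058 − 1) · 100

50.0000 %


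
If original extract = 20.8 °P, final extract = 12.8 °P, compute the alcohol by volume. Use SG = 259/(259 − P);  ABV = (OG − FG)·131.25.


OG = 259/(259 − 20.8) = 1.0873
FG = 259/(259 − 12.8) = 1.0520
ABV = (1.0873 − 1.0520)·131.25

4.6372 % ABV


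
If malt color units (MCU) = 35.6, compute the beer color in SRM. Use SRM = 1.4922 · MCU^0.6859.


SRM = 1.4922 · 35.6^0.6859

17.2968 SRM


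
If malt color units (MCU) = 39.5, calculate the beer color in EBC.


SRM = 1.4922·MCU^0.6859;  EBC = SRM·1.97
SRM = 1.4922·39.5^0.6859 = 18.5752
EBC = 18.5752·1.97

36.5931 EBC


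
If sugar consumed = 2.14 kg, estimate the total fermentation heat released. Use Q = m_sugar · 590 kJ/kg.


Q = 2.14 · 590

1262.6000 kJ


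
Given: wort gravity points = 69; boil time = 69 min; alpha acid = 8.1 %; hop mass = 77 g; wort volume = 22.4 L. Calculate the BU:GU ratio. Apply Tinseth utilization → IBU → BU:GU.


U = 1.65·0.000125^(GP/1000)·(1−e^(−0.04t))/4.15;  IBU = (α/100)·m·U·1000/V;  BU:GU = IBU/GP
U = 1.65·0.000125^(69/1000)·(1−e^(−0.04·69))/4.15 = 0.2003
IBU = (8.1/100)·77·0.2003·1000/22.4 = 55.7769
BU:GU = 55.7769/69

0.8084


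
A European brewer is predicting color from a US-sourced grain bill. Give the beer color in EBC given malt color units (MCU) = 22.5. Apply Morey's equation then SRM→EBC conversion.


SRM = 1.4922·MCU^0.6859;  EBC = SRM·1.97
SRM = 1.4922·22.5^0.6859 = 12.6267
EBC = 12.6267·1.97

24.8746 EBC


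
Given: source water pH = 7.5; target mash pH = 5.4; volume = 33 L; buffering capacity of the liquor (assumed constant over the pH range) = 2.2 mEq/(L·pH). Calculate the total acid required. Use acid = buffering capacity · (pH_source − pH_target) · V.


acid = 2.2 · (7.5 − 5.4) · 33

152.4600 mEq


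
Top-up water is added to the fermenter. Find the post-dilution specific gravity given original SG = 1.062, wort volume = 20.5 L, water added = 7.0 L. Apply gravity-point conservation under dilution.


SG_new = 1 + (SG_old − 1)·V_old/(V_old + V_water)
pts = (1.062 − 1)·1000·20.5/(20.5 + 7.0) = 46.2182
SG_new = 1 + 46.2182/1000

1.0462


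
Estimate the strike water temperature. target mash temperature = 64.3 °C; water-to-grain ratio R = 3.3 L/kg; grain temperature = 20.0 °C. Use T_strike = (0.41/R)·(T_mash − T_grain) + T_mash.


T_strike = (0.41/3.3)·(64.3 − 20.0) + 64.3

69.8039 °C


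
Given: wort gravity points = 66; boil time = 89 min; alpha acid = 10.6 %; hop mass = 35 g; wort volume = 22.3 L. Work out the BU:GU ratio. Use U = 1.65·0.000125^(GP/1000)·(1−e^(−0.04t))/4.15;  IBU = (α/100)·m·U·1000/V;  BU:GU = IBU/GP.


U = 1.65·0.000125^(66/1000)·(1−e^(−0.04·89))/4.15 = 0.2135
IBU = (10.6/100)·35·0.2135·1000/22.3 = 35.5117
BU:GU = 35.5117/66

0.5381


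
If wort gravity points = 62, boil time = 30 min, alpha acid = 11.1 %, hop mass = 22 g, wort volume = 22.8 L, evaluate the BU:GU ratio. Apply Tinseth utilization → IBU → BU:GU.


U = 1.65·0.000125^(GP/1000)·(1−e^(−0.04t))/4.15;  IBU = (α/100)·m·U·1000/V;  BU:GU = IBU/GP
U = 1.65·0.000125^(62/1000)·(1−e^(−0.04·30))/4.15 = 0.1591
IBU = (11.1/100)·22·0.1591·1000/22.8 = 17.0456
BU:GU = 17.0456/62

0.2749


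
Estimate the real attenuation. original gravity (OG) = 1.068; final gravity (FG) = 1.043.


AA = (OG−FG)/(OG−1)·100;  RA = AA·0.8192
AA = (1.068 − 1.043)/(1.068 − 1)·100 = 36.7647
RA = 36.7647·0.8192

30.1176 %


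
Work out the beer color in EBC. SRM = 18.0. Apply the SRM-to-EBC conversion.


EBC = SRM · 1.97
EBC = 18.0 · 1.97

35.4600 EBC


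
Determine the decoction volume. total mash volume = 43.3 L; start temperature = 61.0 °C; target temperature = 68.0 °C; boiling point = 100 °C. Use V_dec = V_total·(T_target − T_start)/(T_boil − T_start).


V_dec = 43.3·(68.0 − 61.0)/(100 − 61.0)

7.7718 L


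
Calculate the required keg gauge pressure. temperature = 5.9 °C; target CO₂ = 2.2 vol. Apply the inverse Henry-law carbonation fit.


psi = vols/(0.01821 + 0.09011·e^(−0.04·T)) − 14.695
psi = 2.2/(0.01821 + 0.09011·e^(−0.04·5.9)) − 14.695

9.9198 psi


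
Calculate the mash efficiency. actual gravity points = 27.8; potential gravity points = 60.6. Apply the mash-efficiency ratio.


efficiency = actual / potential × 100
efficiency = 27.8 / 60.6 × 100

45.8746 %


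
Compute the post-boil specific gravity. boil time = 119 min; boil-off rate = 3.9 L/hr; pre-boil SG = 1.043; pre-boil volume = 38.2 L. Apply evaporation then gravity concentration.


V_post = V_pre − rate·(t/60);  SG_post = 1 + (SG_pre−1)·V_pre/V_post
V_post = 38.2 − 3.9·(119/60) = 30.4650
SG_post = 1 + (1.043 − 1)·38.2/30.4650

1.0539


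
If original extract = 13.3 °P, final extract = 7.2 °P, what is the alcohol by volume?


SG = 259/(259 − P);  ABV = (OG − FG)·131.25
OG = 259/(259 − 13.3) = 1.0541
FG = 259/(259 − 7.2) = 1.0286
ABV = (1.0541 − 1.0286)·131.25

3.3517 % ABV


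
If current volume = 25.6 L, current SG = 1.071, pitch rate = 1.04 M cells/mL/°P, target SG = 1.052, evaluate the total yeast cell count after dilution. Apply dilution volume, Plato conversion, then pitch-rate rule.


V_w = V·((SG_c−1)/(SG_t−1)−1);  °P = 259 − 259/SG_t;  cells = rate·(V+V_w)·°P
V_w = 25.6·((1.071−1)/(1.052−1)−1) = 9.3538
V_final = 25.6 + 9.3538 = 34.9538
°P = 259 − 259/1.052 = 12.8023
cells = 1.04·34.9538·12.8023

465.3885 billion cells


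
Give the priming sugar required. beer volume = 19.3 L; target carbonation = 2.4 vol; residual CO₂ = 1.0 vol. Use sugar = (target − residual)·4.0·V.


sugar = (2.4 − 1.0)·4.0·19.3

108.0800 g


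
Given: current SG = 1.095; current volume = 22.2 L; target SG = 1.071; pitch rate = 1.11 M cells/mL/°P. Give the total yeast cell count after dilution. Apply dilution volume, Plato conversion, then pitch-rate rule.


V_w = V·((SG_c−1)/(SG_t−1)−1);  °P = 259 − 259/SG_t;  cells = rate·(V+V_w)·°P
V_w = 22.2·((1.095−1)/(1.071−1)−1) = 7.5042
V_final = 22.2 + 7.5042 = 29.7042
°P = 259 − 259/1.071 = 17.1699
cells = 1.11·29.7042·17.1699

566.1218 billion cells


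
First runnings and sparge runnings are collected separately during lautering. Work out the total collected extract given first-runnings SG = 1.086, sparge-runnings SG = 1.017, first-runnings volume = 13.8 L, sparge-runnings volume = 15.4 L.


total = Σ (SG_i − 1)·1000·V_i
first = (1.086 − 1)·1000·13.8 = 1186.8000
sparge = (1.017 − 1)·1000·15.4 = 261.8000
total = 1186.8000 + 261.8000

1448.6000 gravity·L


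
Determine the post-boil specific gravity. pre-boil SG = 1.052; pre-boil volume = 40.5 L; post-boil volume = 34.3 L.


SG_post = 1 + (SG_pre − 1)·V_pre/V_post
pts_pre = (1.052 − 1)·1000 = 52.0000
pts_post = 52.0000·40.5/34.3 = 61.3994
SG_post = 1 + 61.3994/1000

1.0614


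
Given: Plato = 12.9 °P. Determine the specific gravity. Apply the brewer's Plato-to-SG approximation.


SG = 259/(259 − P)
SG = 259/(259 − 12.9)

1.0524


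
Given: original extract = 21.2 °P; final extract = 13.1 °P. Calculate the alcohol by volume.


SG = 259/(259 − P);  ABV = (OG − FG)·131.25
OG = 259/(259 − 21.2) = 1.0892
FG = 259/(259 − 13.1) = 1.0533
ABV = (1.0892 − 1.0533)·131.25

4.7088 % ABV


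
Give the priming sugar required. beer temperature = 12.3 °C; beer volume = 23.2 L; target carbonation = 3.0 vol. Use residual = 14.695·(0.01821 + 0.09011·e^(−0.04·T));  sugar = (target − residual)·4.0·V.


residual = 14.695·(0.01821 + 0.09011·e^(−0.04·12.3)) = 1.0772
sugar = (3.0 − 1.0772)·4.0·23.2

178.4364 g


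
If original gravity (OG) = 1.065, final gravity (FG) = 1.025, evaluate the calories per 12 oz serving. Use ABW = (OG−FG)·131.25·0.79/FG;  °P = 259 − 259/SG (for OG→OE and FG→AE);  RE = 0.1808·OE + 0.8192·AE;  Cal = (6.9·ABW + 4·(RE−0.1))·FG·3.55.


ABW = (1.065 − 1.025)·131.25·0.79/1.025 = 4.0463
OE = 259 − 259/1.065 = 15.8075 °P
AE = 259 − 259/1.025 = 6.3171 °P
RE = 0.1808·15.8075 + 0.8192·6.3171 = 8.0329 °P
Cal = (6.9·4.0463 + 4·(8.0329−0.1))·1.025·3.55

217.0570 kcal


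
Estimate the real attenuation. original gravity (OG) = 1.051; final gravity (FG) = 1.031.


AA = (OG−FG)/(OG−1)·100;  RA = AA·0.8192
AA = (1.051 − 1.031)/(1.051 − 1)·100 = 39.2157
RA = 39.2157·0.8192

32.1255 %


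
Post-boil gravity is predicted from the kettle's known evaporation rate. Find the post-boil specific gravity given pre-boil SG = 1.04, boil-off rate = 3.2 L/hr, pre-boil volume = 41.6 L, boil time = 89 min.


V_post = V_pre − rate·(t/60);  SG_post = 1 + (SG_pre−1)·V_pre/V_post
V_post = 41.6 − 3.2·(89/60) = 36.8533
SG_post = 1 + (1.04 − 1)·41.6/36.8533

1.0452


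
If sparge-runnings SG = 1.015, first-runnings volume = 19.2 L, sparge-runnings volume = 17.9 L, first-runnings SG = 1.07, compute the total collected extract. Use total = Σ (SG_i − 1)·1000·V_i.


first = (1.07 − 1)·1000·19.2 = 1344.0000
sparge = (1.015 − 1)·1000·17.9 = 268.5000
total = 1344.0000 + 268.5000

1612.5000 gravity·L


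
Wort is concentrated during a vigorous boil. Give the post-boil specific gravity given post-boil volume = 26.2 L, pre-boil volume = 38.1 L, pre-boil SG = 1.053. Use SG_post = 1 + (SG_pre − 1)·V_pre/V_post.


pts_pre = (1.053 − 1)·1000 = 53.0000
pts_post = 53.0000·38.1/26.2 = 77.0725
SG_post = 1 + 77.0725/1000

1.0771


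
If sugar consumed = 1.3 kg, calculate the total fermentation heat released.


Q = m_sugar · 590 kJ/kg
Q = 1.3 · 590

767.0000 kJ


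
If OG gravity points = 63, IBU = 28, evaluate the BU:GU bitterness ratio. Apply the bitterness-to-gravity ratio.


BU:GU = IBU / OG_points
BU:GU = 28 / 63

0.4444


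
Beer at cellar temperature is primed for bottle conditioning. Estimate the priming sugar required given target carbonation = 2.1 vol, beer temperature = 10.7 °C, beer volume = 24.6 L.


residual = 14.695·(0.01821 + 0.09011·e^(−0.04·T));  sugar = (target − residual)·4.0·V
residual = 14.695·(0.01821 + 0.09011·e^(−0.04·10.7)) = 1.1307
sugar = (2.1 − 1.1307)·4.0·24.6

95.3788 g


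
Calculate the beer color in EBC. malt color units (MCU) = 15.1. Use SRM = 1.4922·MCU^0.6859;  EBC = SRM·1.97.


SRM = 1.4922·15.1^0.6859 = 9.6048
EBC = 9.6048·1.97

18.9214 EBC


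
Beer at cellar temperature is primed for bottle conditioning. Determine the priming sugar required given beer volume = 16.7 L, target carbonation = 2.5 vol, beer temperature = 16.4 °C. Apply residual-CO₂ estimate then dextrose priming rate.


residual = 14.695·(0.01821 + 0.09011·e^(−0.04·T));  sugar = (target − residual)·4.0·V
residual = 14.695·(0.01821 + 0.09011·e^(−0.04·16.4)) = 0.9547
sugar = (2.5 − 0.9547)·4.0·16.7

103.2236 g


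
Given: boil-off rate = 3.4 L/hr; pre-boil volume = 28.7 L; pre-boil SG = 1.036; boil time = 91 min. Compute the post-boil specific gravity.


V_post = V_pre − rate·(t/60);  SG_post = 1 + (SG_pre−1)·V_pre/V_post
V_post = 28.7 − 3.4·(91/60) = 23.5433
SG_post = 1 + (1.036 − 1)·28.7/23.5433

1.0439


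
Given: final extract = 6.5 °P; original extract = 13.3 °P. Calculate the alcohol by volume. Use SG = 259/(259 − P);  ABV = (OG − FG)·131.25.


OG = 259/(259 − 13.3) = 1.0541
FG = 259/(259 − 6.5) = 1.0257
ABV = (1.0541 − 1.0257)·131.25

3.7260 % ABV


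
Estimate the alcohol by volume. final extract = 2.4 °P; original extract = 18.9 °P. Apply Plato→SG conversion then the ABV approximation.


SG = 259/(259 − P);  ABV = (OG − FG)·131.25
OG = 259/(259 − 18.9) = 1.0787
FG = 259/(259 − 2.4) = 1.0094
ABV = (1.0787 − 1.0094)·131.25

9.1040 % ABV


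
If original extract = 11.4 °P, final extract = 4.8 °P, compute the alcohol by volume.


SG = 259/(259 − P);  ABV = (OG − FG)·131.25
OG = 259/(259 − 11.4) = 1.0460
FG = 259/(259 − 4.8) = 1.0189
ABV = (1.0460 − 1.0189)·131.25

3.5646 % ABV


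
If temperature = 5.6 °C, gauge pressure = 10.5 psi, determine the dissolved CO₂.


vols = (P + 14.695)·(0.01821 + 0.09011·e^(−0.04·T))
vols = (10.5 + 14.695)·(0.01821 + 0.09011·e^(−0.04·5.6))

2.2735 volumes


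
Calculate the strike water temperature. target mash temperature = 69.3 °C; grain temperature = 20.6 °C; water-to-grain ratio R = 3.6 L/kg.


T_strike = (0.41/R)·(T_mash − T_grain) + T_mash
T_strike = (0.41/3.6)·(69.3 − 20.6) + 69.3

74.8464 °C


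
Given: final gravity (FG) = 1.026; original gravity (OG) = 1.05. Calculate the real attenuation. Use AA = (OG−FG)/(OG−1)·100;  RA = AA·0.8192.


AA = (1.05 − 1.026)/(1.05 − 1)·100 = 48.0000
RA = 48.0000·0.8192

39.3216 %


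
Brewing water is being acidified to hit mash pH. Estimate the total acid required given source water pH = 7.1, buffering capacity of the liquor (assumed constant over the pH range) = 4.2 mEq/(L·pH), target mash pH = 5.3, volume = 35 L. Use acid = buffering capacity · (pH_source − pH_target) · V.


acid = 4.2 · (7.1 − 5.3) · 35

264.6000 mEq


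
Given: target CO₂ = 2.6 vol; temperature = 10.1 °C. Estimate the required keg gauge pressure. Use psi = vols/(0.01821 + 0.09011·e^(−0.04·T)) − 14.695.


psi = 2.6/(0.01821 + 0.09011·e^(−0.04·10.1)) − 14.695

18.4804 psi


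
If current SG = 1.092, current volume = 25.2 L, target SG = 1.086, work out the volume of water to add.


V_water = V·((SG_curr − 1)/(SG_target − 1) − 1)
V_water = 25.2·((1.092 − 1)/(1.086 − 1) − 1)

1.7581 L


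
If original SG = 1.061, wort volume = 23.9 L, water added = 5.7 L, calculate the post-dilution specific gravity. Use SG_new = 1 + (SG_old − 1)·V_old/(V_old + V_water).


pts = (1.061 − 1)·1000·23.9/(23.9 + 5.7) = 49.2534
SG_new = 1 + 49.2534/1000

1.0493


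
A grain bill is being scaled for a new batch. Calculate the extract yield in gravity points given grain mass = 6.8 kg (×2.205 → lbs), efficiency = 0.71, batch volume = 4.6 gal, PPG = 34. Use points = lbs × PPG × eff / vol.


lbs = 6.8 × 2.205 = 14.9940
points = 14.9940 × 34 × 0.71 / 4.6

78.6859 points


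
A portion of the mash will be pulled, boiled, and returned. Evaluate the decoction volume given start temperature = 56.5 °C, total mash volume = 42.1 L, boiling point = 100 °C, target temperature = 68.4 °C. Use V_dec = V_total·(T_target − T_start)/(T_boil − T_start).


V_dec = 42.1·(68.4 − 56.5)/(100 − 56.5)

11.5170 L


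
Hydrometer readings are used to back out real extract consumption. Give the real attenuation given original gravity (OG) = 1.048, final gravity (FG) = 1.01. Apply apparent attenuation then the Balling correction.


AA = (OG−FG)/(OG−1)·100;  RA = AA·0.8192
AA = (1.048 − 1.01)/(1.048 − 1)·100 = 79.1667
RA = 79.1667·0.8192

64.8533 %


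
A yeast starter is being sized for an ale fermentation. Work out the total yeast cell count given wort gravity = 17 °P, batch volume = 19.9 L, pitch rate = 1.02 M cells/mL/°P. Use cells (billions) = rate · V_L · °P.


cells = 1.02 · 19.9 · 17

345.0660 billion cells


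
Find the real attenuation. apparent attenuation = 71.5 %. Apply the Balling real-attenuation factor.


RA = AA · 0.8192
RA = 71.5 · 0.8192

58.5728 %


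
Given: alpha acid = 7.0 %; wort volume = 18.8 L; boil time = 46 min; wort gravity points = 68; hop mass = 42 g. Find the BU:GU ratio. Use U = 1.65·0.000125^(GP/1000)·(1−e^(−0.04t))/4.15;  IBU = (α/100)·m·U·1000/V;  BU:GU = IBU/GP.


U = 1.65·0.000125^(68/1000)·(1−e^(−0.04·46))/4.15 = 0.1815
IBU = (7.0/100)·42·0.1815·1000/18.8 = 28.3861
BU:GU = 28.3861/68

0.4174


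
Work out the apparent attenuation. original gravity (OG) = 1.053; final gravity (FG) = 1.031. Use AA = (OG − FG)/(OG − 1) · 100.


AA = (1.053 − 1.031)/(1.053 − 1) · 100

41.5094 %


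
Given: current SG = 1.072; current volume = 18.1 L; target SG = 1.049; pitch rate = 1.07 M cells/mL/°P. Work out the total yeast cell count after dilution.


V_w = V·((SG_c−1)/(SG_t−1)−1);  °P = 259 − 259/SG_t;  cells = rate·(V+V_w)·°P
V_w = 18.1·((1.072−1)/(1.049−1)−1) = 8.4959
V_final = 18.1 + 8.4959 = 26.5959
°P = 259 − 259/1.049 = 12.0982
cells = 1.07·26.5959·12.0982

344.2858 billion cells


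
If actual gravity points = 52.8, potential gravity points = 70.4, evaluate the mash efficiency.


efficiency = actual / potential × 100
efficiency = 52.8 / 70.4 × 100

75.0000 %


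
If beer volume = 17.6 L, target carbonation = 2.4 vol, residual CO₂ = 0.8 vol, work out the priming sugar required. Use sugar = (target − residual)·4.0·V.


sugar = (2.4 − 0.8)·4.0·17.6

112.6400 g


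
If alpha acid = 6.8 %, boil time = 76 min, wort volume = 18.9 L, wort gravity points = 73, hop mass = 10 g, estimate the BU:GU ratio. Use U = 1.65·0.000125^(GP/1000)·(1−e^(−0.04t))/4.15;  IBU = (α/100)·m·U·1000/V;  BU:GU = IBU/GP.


U = 1.65·0.000125^(73/1000)·(1−e^(−0.04·76))/4.15 = 0.1964
IBU = (6.8/100)·10·0.1964·1000/18.9 = 7.0676
BU:GU = 7.0676/73

0.0968


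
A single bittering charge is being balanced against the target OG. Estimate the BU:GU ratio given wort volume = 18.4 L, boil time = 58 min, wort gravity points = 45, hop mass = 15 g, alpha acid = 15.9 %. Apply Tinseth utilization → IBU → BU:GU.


U = 1.65·0.000125^(GP/1000)·(1−e^(−0.04t))/4.15;  IBU = (α/100)·m·U·1000/V;  BU:GU = IBU/GP
U = 1.65·0.000125^(45/1000)·(1−e^(−0.04·58))/4.15 = 0.2393
IBU = (15.9/100)·15·0.2393·1000/18.4 = 31.0129
BU:GU = 31.0129/45

0.6892


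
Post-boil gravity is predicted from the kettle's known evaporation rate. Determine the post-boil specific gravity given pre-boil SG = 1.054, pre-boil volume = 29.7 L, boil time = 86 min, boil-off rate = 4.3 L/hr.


V_post = V_pre − rate·(t/60);  SG_post = 1 + (SG_pre−1)·V_pre/V_post
V_post = 29.7 − 4.3·(86/60) = 23.5367
SG_post = 1 + (1.054 − 1)·29.7/23.5367

1.0681


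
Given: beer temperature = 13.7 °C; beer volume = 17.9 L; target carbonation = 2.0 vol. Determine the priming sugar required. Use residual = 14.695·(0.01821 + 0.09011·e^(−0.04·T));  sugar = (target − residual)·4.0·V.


residual = 14.695·(0.01821 + 0.09011·e^(−0.04·13.7)) = 1.0331
sugar = (2.0 − 1.0331)·4.0·17.9

69.2298 g
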